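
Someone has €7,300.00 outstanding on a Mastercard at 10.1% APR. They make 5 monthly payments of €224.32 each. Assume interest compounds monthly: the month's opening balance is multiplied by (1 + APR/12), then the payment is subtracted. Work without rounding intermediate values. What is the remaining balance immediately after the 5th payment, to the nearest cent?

Monthly rate r = 10.1%/12 = 0.841667% = 0.00841667.
Each month: B ← B·(1+r) − €224.32.
Month 1: interest €61.44; balance after payment €7,137.12.
Month 2: interest €60.07; balance after payment €6,972.87.
Month 3: interest €58.69; balance after payment €6,807.24.
Month 4: interest €57.29; balance after payment €6,640.22.
Month 5: interest €55.89; balance after payment €6,471.78.

€6,471.78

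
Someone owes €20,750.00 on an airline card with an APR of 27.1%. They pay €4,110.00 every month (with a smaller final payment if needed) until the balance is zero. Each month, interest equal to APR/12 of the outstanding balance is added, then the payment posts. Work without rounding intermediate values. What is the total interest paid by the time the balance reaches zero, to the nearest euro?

Monthly rate r = 27.1%/12 = 2.25833% = 0.0225833.
Payoff takes n = ⌈−ln(1 − rB₀/P)/ln(1+r)⌉ = ⌈5.421⌉ = 6 payments; the last is €1,740.32.
Total paid = 5·€4,110.00 + €1,740.32 = €22,290.32.
Total interest = total paid − principal = €22,290.32 − €20,750.00 = €1,540.32.

€1,540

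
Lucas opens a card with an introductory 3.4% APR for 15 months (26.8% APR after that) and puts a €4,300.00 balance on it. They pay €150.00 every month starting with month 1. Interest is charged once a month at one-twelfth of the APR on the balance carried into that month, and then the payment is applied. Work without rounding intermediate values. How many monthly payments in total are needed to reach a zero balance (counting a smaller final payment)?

33 months

Promo months 1–15 at r₀ = 3.4%/12 = 0.00283333; months 16+ at r₁ = 26.8%/12 = 0.0223333.
After month 15: iterate B ← B·(1+r₀) − €150.00 for 15 months → €2,191.24.
Then at r₁ with €150.00/mo: n₂ = −ln(1 − r₁·B/P)/ln(1+r₁) ≈ 17.88 → 18 more payments.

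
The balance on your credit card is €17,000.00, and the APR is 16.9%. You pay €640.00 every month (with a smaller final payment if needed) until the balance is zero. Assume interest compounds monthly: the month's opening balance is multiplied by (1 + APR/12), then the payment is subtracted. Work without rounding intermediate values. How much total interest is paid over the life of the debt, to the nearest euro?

Monthly rate r = 16.9%/12 = 1.40833% = 0.0140833.
Payoff takes n = ⌈−ln(1 − rB₀/P)/ln(1+r)⌉ = ⌈33.503⌉ = 34 payments; the last is €323.22.
Total paid = 33·€640.00 + €323.22 = €21,443.22.
Total interest = total paid − principal = €21,443.22 − €17,000.00 = €4,443.22.

€4,443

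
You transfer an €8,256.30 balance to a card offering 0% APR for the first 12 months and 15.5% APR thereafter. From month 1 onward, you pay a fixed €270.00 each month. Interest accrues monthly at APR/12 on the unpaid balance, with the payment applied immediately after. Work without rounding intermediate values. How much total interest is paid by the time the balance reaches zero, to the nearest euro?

Promo months 1–12 at r₀ = 0%/12 = 0; months 13+ at r₁ = 15.5%/12 = 0.0129167.
After month 12 (no interest yet): B = €8,256.30 − 12·€270.00 = €5,016.30.
Then at r₁ with €270.00/mo: n₂ = −ln(1 − r₁·B/P)/ln(1+r₁) ≈ 21.38 → 22 more payments.
Total paid = 33·€270.00 + €103.37 = €9,013.37; interest = €9,013.37 − €8,256.30 = €757.07.

€757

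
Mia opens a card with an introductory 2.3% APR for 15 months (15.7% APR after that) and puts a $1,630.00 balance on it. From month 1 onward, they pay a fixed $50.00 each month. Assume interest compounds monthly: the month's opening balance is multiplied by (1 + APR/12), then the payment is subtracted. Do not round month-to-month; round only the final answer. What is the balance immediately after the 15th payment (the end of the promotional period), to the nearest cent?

Promo months 1–15 at r₀ = 2.3%/12 = 0.00191667; months 16+ at r₁ = 15.7%/12 = 0.0130833.
After month 15: iterate B ← B·(1+r₀) − $50.00 for 15 months → $917.35.

$917.35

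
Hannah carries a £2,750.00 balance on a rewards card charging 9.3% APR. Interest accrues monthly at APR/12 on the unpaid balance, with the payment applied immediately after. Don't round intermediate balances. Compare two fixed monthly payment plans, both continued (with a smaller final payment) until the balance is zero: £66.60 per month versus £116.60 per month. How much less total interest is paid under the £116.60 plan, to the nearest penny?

£278.46

Monthly rate r = 9.3%/12 = 0.775% = 0.00775.
At £66.60/mo: n = ⌈−ln(1 − rB₀/P)/ln(1+r)⌉ = 50 payments (last £63.74); total interest = total paid − £2,750.00 = £577.14.
At £116.60/mo: 27 payments (last £17.08); total interest £298.68.
Interest saved = £577.14 − £298.68 = £278.46.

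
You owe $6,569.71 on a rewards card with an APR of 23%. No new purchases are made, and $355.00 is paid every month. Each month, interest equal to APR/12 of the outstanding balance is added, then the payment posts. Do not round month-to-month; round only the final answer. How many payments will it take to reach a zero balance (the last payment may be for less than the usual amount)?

24 months

Monthly rate r = 23%/12 = 1.91667% = 0.0191667.
Recurrence: B ← B·(1+r) − $355.00.
Month 1: interest $125.92; balance after payment $6,340.63.
Month 2: interest $121.53; balance after payment $6,107.16.
Closed form: n = −ln(1 − rB₀/P)/ln(1+r) = −ln(0.6453)/ln(1.01917) ≈ 23.073, so the balance reaches zero during payment 24.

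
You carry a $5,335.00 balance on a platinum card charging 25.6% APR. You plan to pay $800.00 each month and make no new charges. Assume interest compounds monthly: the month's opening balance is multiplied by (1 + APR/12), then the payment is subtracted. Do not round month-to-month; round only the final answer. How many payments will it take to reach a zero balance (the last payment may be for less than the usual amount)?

8 payments

Monthly rate r = 25.6%/12 = 2.13333% = 0.0213333.
Recurrence: B ← B·(1+r) − $800.00.
Month 1: interest $113.81; balance after payment $4,648.81.
Month 2: interest $99.17; balance after payment $3,947.99.
Closed form: n = −ln(1 − rB₀/P)/ln(1+r) = −ln(0.85773)/ln(1.02133) ≈ 7.270, so the balance reaches zero during payment 8.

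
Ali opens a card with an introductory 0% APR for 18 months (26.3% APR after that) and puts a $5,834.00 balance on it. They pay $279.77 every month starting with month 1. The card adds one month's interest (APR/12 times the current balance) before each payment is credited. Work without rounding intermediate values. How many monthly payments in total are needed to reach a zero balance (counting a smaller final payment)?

21 months

Promo months 1–18 at r₀ = 0%/12 = 0; months 19+ at r₁ = 26.3%/12 = 0.0219167.
After month 18 (no interest yet): B = $5,834.00 − 18·$279.77 = $798.14.
Then at r₁ with $279.77/mo: n₂ = −ln(1 − r₁·B/P)/ln(1+r₁) ≈ 2.98 → 3 more payments.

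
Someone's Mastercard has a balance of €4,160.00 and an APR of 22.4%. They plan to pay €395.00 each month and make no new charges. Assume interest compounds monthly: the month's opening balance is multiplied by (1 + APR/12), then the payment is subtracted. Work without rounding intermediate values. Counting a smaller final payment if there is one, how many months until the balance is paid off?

12 payments

Monthly rate r = 22.4%/12 = 1.86667% = 0.0186667.
Recurrence: B ← B·(1+r) − €395.00.
Month 1: interest €77.65; balance after payment €3,842.65.
Month 2: interest €71.73; balance after payment €3,519.38.
Closed form: n = −ln(1 − rB₀/P)/ln(1+r) = −ln(0.80341)/ln(1.01867) ≈ 11.835, so the balance reaches zero during payment 12.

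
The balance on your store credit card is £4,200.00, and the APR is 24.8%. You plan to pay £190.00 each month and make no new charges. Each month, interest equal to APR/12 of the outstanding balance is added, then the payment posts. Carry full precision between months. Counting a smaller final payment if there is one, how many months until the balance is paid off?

Monthly rate r = 24.8%/12 = 2.06667% = 0.0206667.
Recurrence: B ← B·(1+r) − £190.00.
Month 1: interest £86.80; balance after payment £4,096.80.
Month 2: interest £84.67; balance after payment £3,991.47.
Closed form: n = −ln(1 − rB₀/P)/ln(1+r) = −ln(0.54316)/ln(1.02067) ≈ 29.837, so the balance reaches zero during payment 30.

30 payments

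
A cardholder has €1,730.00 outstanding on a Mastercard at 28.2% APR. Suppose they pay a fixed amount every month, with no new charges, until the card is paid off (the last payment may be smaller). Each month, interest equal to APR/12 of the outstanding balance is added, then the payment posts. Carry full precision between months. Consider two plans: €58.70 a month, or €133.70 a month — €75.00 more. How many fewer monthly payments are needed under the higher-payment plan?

Monthly rate r = 28.2%/12 = 2.35% = 0.0235.
At €58.70/mo: n = ⌈−ln(1 − rB₀/P)/ln(1+r)⌉ = 51 payments (last €46.02); total interest = total paid − €1,730.00 = €1,251.02.
At €133.70/mo: 16 payments (last €81.49); total interest €356.99.
Payments saved = 51 − 16 = 35.

35 fewer payments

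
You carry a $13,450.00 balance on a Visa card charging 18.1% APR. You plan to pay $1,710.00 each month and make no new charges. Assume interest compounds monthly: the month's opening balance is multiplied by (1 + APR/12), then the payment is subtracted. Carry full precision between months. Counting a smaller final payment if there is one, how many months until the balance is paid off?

Monthly rate r = 18.1%/12 = 1.50833% = 0.0150833.
Recurrence: B ← B·(1+r) − $1,710.00.
Month 1: interest $202.87; balance after payment $11,942.87.
Month 2: interest $180.14; balance after payment $10,413.01.
Closed form: n = −ln(1 − rB₀/P)/ln(1+r) = −ln(0.88136)/ln(1.01508) ≈ 8.436, so the balance reaches zero during payment 9.

9 payments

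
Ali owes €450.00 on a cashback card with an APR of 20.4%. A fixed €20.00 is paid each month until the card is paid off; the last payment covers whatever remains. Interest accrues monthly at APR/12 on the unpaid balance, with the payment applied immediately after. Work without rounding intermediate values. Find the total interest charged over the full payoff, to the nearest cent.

€122.00

Monthly rate r = 20.4%/12 = 1.7% = 0.017.
Payoff takes n = ⌈−ln(1 − rB₀/P)/ln(1+r)⌉ = ⌈28.598⌉ = 29 payments; the last is €12.00.
Total paid = 28·€20.00 + €12.00 = €572.00.
Total interest = total paid − principal = €572.00 − €450.00 = €122.00.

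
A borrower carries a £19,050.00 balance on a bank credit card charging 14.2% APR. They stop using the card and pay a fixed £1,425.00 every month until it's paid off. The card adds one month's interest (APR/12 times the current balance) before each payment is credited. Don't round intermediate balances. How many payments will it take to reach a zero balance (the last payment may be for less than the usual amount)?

Monthly rate r = 14.2%/12 = 1.18333% = 0.0118333.
Recurrence: B ← B·(1+r) − £1,425.00.
Month 1: interest £225.42; balance after payment £17,850.42.
Month 2: interest £211.23; balance after payment £16,636.66.
Closed form: n = −ln(1 − rB₀/P)/ln(1+r) = −ln(0.84181)/ln(1.01183) ≈ 14.638, so the balance reaches zero during payment 15.

15 payments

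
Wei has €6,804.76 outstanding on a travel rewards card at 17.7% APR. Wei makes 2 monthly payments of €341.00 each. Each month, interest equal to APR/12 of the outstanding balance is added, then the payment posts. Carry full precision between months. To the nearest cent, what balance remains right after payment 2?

€6,319.95

Monthly rate r = 17.7%/12 = 1.475% = 0.01475.
Each month: B ← B·(1+r) − €341.00.
Month 1: interest €100.37; balance after payment €6,564.13.
Month 2: interest €96.82; balance after payment €6,319.95.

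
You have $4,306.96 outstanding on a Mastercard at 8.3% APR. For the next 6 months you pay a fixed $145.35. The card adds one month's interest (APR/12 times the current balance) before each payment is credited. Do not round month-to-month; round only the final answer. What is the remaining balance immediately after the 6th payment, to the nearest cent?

Monthly rate r = 8.3%/12 = 0.691667% = 0.00691667.
Each month: B ← B·(1+r) − $145.35.
Month 1: interest $29.79; balance after payment $4,191.40.
Month 2: interest $28.99; balance after payment $4,075.04.
Month 3: interest $28.19; balance after payment $3,957.88.
Month 4: interest $27.38; balance after payment $3,839.90.
Month 5: interest $26.56; balance after payment $3,721.11.
Month 6: interest $25.74; balance after payment $3,601.50.

$3,601.50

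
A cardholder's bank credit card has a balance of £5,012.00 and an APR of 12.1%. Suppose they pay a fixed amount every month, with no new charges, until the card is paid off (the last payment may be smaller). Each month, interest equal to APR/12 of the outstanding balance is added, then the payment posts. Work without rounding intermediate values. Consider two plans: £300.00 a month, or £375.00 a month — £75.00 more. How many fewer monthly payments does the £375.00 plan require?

Monthly rate r = 12.1%/12 = 1.00833% = 0.0100833.
At £300.00/mo: n = ⌈−ln(1 − rB₀/P)/ln(1+r)⌉ = 19 payments (last £116.48); total interest = total paid − £5,012.00 = £504.48.
At £375.00/mo: 15 payments (last £161.07); total interest £399.07.
Payments saved = 19 − 15 = 4.

4 fewer payments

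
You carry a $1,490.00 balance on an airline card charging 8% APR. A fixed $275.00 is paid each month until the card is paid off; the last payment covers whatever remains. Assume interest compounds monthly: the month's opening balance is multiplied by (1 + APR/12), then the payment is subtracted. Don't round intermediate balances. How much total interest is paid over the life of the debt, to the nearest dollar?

$33

Monthly rate r = 8%/12 = 0.666667% = 0.00666667.
Payoff takes n = ⌈−ln(1 − rB₀/P)/ln(1+r)⌉ = ⌈5.537⌉ = 6 payments; the last is $147.86.
Total paid = 5·$275.00 + $147.86 = $1,522.86.
Total interest = total paid − principal = $1,522.86 − $1,490.00 = $32.86.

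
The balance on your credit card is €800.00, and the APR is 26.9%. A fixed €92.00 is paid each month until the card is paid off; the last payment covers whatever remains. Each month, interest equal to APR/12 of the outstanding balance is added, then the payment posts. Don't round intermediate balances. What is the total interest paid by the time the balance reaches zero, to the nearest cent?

€99.97

Monthly rate r = 26.9%/12 = 2.24167% = 0.0224167.
Payoff takes n = ⌈−ln(1 − rB₀/P)/ln(1+r)⌉ = ⌈9.780⌉ = 10 payments; the last is €71.97.
Total paid = 9·€92.00 + €71.97 = €899.97.
Total interest = total paid − principal = €899.97 − €800.00 = €99.97.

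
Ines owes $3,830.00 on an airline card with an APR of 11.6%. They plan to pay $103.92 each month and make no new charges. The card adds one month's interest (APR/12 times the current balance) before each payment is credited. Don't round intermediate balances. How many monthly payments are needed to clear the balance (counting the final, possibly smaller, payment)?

46 payments

Monthly rate r = 11.6%/12 = 0.966667% = 0.00966667.
Recurrence: B ← B·(1+r) − $103.92.
Month 1: interest $37.02; balance after payment $3,763.10.
Month 2: interest $36.38; balance after payment $3,695.56.
Closed form: n = −ln(1 − rB₀/P)/ln(1+r) = −ln(0.64373)/ln(1.00967) ≈ 45.786, so the balance reaches zero during payment 46.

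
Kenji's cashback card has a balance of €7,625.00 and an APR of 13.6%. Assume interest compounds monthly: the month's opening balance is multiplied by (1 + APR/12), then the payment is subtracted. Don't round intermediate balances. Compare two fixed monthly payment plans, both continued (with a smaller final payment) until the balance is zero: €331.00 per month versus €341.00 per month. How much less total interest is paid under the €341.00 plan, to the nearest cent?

€43.55

Monthly rate r = 13.6%/12 = 1.13333% = 0.0113333.
At €331.00/mo: n = ⌈−ln(1 − rB₀/P)/ln(1+r)⌉ = 27 payments (last €280.82); total interest = total paid − €7,625.00 = €1,261.82.
At €341.00/mo: 26 payments (last €318.27); total interest €1,218.27.
Interest saved = €1,261.82 − €1,218.27 = €43.55.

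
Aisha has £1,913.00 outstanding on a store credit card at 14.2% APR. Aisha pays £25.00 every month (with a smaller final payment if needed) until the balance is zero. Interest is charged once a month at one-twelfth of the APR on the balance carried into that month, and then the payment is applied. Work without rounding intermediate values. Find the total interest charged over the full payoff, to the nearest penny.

Monthly rate r = 14.2%/12 = 1.18333% = 0.0118333.
Payoff takes n = ⌈−ln(1 − rB₀/P)/ln(1+r)⌉ = ⌈200.531⌉ = 201 payments; the last is £13.30.
Total paid = 200·£25.00 + £13.30 = £5,013.30.
Total interest = total paid − principal = £5,013.30 − £1,913.00 = £3,100.30.

£3,100.30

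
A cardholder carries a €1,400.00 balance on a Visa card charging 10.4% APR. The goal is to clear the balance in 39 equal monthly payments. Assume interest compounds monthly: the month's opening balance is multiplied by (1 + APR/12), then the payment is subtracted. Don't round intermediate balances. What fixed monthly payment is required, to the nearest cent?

Monthly rate r = 10.4%/12 = 0.866667% = 0.00866667.
Level-payment amortization: P = B₀·r / (1 − (1+r)^(−n)) = 1400.00·0.00866667 / (1 − 1.00867^(−39)).
Denominator 1 − (1+r)^(−39) = 0.285765359.
P = 12.1333 / 0.285765359 ≈ 42.46.

€42.46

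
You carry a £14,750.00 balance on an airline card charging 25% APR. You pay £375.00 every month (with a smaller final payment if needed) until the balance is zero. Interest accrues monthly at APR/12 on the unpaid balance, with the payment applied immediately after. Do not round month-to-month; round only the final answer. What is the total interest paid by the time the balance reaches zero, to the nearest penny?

Monthly rate r = 25%/12 = 2.08333% = 0.0208333.
Payoff takes n = ⌈−ln(1 − rB₀/P)/ln(1+r)⌉ = ⌈83.015⌉ = 84 payments; the last is £5.80.
Total paid = 83·£375.00 + £5.80 = £31,130.80.
Total interest = total paid − principal = £31,130.80 − £14,750.00 = £16,380.80.

£16,380.80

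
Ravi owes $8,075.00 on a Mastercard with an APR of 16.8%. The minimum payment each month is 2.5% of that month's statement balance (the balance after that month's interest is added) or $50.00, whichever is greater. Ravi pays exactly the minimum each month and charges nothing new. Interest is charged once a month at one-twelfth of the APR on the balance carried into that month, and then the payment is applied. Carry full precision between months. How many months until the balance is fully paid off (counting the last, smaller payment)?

182 months

Monthly rate r = 16.8%/12 = 1.4% = 0.014.
While 2.5% of the post-interest balance exceeds $50.00, each month B ← (B·(1+r))·(1 − 0.025), i.e. B shrinks by the factor (1+r)·0.975 = 0.98865.
This holds for months 1–124. Entering month 125 the balance is $1,960.75; 2.5% of the post-interest balance is now below $50.00, so the flat $50.00 minimum applies from here.
From month 125 a fixed $50.00 at rate r clears $1,960.75 in 58 more payments. Total: 124 + 58 = 182 months.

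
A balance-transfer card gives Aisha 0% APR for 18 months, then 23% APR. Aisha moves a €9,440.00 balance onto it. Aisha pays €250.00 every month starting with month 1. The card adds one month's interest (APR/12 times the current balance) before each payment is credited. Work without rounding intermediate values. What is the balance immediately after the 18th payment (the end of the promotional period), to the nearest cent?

€4,940.00

Promo months 1–18 at r₀ = 0%/12 = 0; months 19+ at r₁ = 23%/12 = 0.0191667.
After month 18 (no interest yet): B = €9,440.00 − 18·€250.00 = €4,940.00.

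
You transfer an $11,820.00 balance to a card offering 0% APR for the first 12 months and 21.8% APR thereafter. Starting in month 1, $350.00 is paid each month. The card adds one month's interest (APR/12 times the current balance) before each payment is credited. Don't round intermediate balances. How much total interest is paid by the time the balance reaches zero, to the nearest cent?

Promo months 1–12 at r₀ = 0%/12 = 0; months 13+ at r₁ = 21.8%/12 = 0.0181667.
After month 12 (no interest yet): B = $11,820.00 − 12·$350.00 = $7,620.00.
Then at r₁ with $350.00/mo: n₂ = −ln(1 − r₁·B/P)/ln(1+r₁) ≈ 27.96 → 28 more payments.
Total paid = 39·$350.00 + $336.04 = $13,986.04; interest = $13,986.04 − $11,820.00 = $2,166.04.

$2,166.04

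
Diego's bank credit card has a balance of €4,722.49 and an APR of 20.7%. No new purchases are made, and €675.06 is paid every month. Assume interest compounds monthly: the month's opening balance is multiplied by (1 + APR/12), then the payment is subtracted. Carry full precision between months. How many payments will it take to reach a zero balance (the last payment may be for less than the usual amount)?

Monthly rate r = 20.7%/12 = 1.725% = 0.01725.
Recurrence: B ← B·(1+r) − €675.06.
Month 1: interest €81.46; balance after payment €4,128.89.
Month 2: interest €71.22; balance after payment €3,525.06.
Closed form: n = −ln(1 − rB₀/P)/ln(1+r) = −ln(0.87932)/ln(1.01725) ≈ 7.519, so the balance reaches zero during payment 8.

8 payments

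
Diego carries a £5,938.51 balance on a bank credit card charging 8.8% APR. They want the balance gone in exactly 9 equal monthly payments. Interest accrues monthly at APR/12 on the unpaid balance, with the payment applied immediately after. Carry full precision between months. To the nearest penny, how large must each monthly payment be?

Monthly rate r = 8.8%/12 = 0.733333% = 0.00733333.
Level-payment amortization: P = B₀·r / (1 − (1+r)^(−n)) = 5938.51·0.00733333 / (1 − 1.00733^(−9)).
Denominator 1 − (1+r)^(−9) = 0.0636436664.
P = 43.5491 / 0.0636436664 ≈ 684.26.

£684.26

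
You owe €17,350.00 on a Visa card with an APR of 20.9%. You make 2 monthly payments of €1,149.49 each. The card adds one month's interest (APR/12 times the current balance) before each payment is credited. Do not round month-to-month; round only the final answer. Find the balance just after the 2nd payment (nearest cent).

Monthly rate r = 20.9%/12 = 1.74167% = 0.0174167.
Each month: B ← B·(1+r) − €1,149.49.
Month 1: interest €302.18; balance after payment €16,502.69.
Month 2: interest €287.42; balance after payment €15,640.62.

€15,640.62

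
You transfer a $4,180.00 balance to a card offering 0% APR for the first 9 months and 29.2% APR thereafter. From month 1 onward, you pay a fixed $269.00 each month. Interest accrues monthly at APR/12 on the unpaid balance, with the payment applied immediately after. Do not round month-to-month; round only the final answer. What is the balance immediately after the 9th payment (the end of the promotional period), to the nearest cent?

$1,759.00

Promo months 1–9 at r₀ = 0%/12 = 0; months 10+ at r₁ = 29.2%/12 = 0.0243333.
After month 9 (no interest yet): B = $4,180.00 − 9·$269.00 = $1,759.00.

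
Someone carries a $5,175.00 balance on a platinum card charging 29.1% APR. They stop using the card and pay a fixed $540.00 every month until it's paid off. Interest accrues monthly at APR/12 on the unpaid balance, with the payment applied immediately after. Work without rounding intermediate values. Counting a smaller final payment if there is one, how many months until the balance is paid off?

Monthly rate r = 29.1%/12 = 2.425% = 0.02425.
Recurrence: B ← B·(1+r) − $540.00.
Month 1: interest $125.49; balance after payment $4,760.49.
Month 2: interest $115.44; balance after payment $4,335.94.
Closed form: n = −ln(1 − rB₀/P)/ln(1+r) = −ln(0.7676)/ln(1.02425) ≈ 11.038, so the balance reaches zero during payment 12.

12 months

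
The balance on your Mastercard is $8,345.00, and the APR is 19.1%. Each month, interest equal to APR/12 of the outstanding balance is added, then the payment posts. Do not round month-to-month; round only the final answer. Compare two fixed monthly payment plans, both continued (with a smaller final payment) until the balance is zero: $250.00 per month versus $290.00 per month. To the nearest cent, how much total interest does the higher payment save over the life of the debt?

$747.96

Monthly rate r = 19.1%/12 = 1.59167% = 0.0159167.
At $250.00/mo: n = ⌈−ln(1 − rB₀/P)/ln(1+r)⌉ = 48 payments (last $246.94); total interest = total paid − $8,345.00 = $3,651.94.
At $290.00/mo: 39 payments (last $228.98); total interest $2,903.98.
Interest saved = $3,651.94 − $2,903.98 = $747.96.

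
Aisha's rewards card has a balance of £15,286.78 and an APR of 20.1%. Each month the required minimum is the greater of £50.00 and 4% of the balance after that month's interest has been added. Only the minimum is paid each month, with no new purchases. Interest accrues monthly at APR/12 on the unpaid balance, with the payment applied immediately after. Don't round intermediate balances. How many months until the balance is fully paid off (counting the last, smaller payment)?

137 months

Monthly rate r = 20.1%/12 = 1.675% = 0.01675.
While 4% of the post-interest balance exceeds £50.00, each month B ← (B·(1+r))·(1 − 0.04), i.e. B shrinks by the factor (1+r)·0.96 = 0.97608.
This holds for months 1–105. Entering month 106 the balance is £1,203.05; 4% of the post-interest balance is now below £50.00, so the flat £50.00 minimum applies from here.
From month 106 a fixed £50.00 at rate r clears £1,203.05 in 32 more payments. Total: 105 + 32 = 137 months.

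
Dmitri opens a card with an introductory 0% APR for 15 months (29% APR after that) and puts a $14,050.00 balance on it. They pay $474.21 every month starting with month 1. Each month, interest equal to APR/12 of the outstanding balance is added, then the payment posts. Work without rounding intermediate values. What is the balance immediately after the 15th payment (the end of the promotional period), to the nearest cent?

$6,936.85

Promo months 1–15 at r₀ = 0%/12 = 0; months 16+ at r₁ = 29%/12 = 0.0241667.
After month 15 (no interest yet): B = $14,050.00 − 15·$474.21 = $6,936.85.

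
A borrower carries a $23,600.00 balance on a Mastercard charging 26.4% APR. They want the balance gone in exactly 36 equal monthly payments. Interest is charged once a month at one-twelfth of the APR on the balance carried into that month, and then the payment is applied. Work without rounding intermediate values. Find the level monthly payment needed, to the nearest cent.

Monthly rate r = 26.4%/12 = 2.2% = 0.022.
Level-payment amortization: P = B₀·r / (1 − (1+r)^(−n)) = 23600.00·0.022 / (1 − 1.022^(−36)).
Denominator 1 − (1+r)^(−36) = 0.543156183.
P = 519.2 / 0.543156183 ≈ 955.89.

$955.89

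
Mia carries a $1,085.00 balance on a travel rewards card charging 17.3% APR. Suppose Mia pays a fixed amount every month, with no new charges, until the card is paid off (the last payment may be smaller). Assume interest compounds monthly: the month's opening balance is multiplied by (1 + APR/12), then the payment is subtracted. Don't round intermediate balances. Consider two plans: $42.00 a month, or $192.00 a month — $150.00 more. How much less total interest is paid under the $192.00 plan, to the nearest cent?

$227.17

Monthly rate r = 17.3%/12 = 1.44167% = 0.0144167.
At $42.00/mo: n = ⌈−ln(1 − rB₀/P)/ln(1+r)⌉ = 33 payments (last $23.14); total interest = total paid − $1,085.00 = $282.14.
At $192.00/mo: 6 payments (last $179.97); total interest $54.97.
Interest saved = $282.14 − $54.97 = $227.17.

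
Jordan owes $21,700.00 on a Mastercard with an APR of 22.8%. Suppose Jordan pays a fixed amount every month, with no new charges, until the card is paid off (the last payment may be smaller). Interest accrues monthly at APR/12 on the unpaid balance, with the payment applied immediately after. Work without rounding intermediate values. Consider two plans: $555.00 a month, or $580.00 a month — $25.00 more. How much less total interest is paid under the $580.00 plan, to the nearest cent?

Monthly rate r = 22.8%/12 = 1.9% = 0.019.
At $555.00/mo: n = ⌈−ln(1 − rB₀/P)/ln(1+r)⌉ = 73 payments (last $90.86); total interest = total paid − $21,700.00 = $18,350.86.
At $580.00/mo: 66 payments (last $537.71); total interest $16,537.71.
Interest saved = $18,350.86 − $16,537.71 = $1,813.15.

$1,813.15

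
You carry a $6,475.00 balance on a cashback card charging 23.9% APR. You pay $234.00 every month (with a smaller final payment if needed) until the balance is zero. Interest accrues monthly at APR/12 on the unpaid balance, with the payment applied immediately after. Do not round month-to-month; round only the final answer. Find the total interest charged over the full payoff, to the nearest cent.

Monthly rate r = 23.9%/12 = 1.99167% = 0.0199167.
Payoff takes n = ⌈−ln(1 − rB₀/P)/ln(1+r)⌉ = ⌈40.616⌉ = 41 payments; the last is $144.67.
Total paid = 40·$234.00 + $144.67 = $9,504.67.
Total interest = total paid − principal = $9,504.67 − $6,475.00 = $3,029.67.

$3,029.67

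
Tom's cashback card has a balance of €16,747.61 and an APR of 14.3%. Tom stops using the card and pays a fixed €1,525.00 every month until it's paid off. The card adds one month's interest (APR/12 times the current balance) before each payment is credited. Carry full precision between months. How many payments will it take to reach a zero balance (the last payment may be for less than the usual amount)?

12 payments

Monthly rate r = 14.3%/12 = 1.19167% = 0.0119167.
Recurrence: B ← B·(1+r) − €1,525.00.
Month 1: interest €199.58; balance after payment €15,422.19.
Month 2: interest €183.78; balance after payment €14,080.97.
Closed form: n = −ln(1 − rB₀/P)/ln(1+r) = −ln(0.86913)/ln(1.01192) ≈ 11.840, so the balance reaches zero during payment 12.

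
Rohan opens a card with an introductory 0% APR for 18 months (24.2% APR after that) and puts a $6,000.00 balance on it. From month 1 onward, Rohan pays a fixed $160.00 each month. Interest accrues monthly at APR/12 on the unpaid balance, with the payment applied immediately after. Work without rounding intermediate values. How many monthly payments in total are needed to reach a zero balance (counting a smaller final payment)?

44 months

Promo months 1–18 at r₀ = 0%/12 = 0; months 19+ at r₁ = 24.2%/12 = 0.0201667.
After month 18 (no interest yet): B = $6,000.00 − 18·$160.00 = $3,120.00.
Then at r₁ with $160.00/mo: n₂ = −ln(1 − r₁·B/P)/ln(1+r₁) ≈ 25.02 → 26 more payments.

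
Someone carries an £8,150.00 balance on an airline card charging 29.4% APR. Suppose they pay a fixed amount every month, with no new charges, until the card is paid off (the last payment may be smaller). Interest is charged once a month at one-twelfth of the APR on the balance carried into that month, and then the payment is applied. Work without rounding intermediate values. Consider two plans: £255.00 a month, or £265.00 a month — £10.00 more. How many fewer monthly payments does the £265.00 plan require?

Monthly rate r = 29.4%/12 = 2.45% = 0.0245.
At £255.00/mo: n = ⌈−ln(1 − rB₀/P)/ln(1+r)⌉ = 64 payments (last £33.46); total interest = total paid − £8,150.00 = £7,948.46.
At £265.00/mo: 58 payments (last £226.89); total interest £7,181.89.
Payments saved = 64 − 58 = 6.

6 fewer payments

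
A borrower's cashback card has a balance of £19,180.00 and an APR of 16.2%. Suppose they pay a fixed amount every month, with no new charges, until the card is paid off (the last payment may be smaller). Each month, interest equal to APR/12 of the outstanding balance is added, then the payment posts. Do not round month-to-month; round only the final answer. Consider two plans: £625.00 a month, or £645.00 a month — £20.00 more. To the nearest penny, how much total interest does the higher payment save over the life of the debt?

Monthly rate r = 16.2%/12 = 1.35% = 0.0135.
At £625.00/mo: n = ⌈−ln(1 − rB₀/P)/ln(1+r)⌉ = 40 payments (last £557.34); total interest = total paid − £19,180.00 = £5,752.34.
At £645.00/mo: 39 payments (last £177.07); total interest £5,507.07.
Interest saved = £5,752.34 − £5,507.07 = £245.27.

£245.27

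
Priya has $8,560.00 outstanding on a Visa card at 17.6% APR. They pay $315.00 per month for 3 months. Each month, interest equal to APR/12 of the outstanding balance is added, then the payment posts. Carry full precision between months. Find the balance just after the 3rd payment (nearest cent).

$7,983.26

Monthly rate r = 17.6%/12 = 1.46667% = 0.0146667.
Each month: B ← B·(1+r) − $315.00.
Month 1: interest $125.55; balance after payment $8,370.55.
Month 2: interest $122.77; balance after payment $8,178.31.
Month 3: interest $119.95; balance after payment $7,983.26.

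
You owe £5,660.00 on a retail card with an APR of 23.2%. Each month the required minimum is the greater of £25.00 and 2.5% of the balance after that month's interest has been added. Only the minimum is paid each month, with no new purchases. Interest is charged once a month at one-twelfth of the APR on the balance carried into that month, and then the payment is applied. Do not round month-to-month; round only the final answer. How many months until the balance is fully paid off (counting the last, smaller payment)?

Monthly rate r = 23.2%/12 = 1.93333% = 0.0193333.
While 2.5% of the post-interest balance exceeds £25.00, each month B ← (B·(1+r))·(1 − 0.025), i.e. B shrinks by the factor (1+r)·0.975 = 0.99385.
This holds for months 1–285. Entering month 286 the balance is £975.57; 2.5% of the post-interest balance is now below £25.00, so the flat £25.00 minimum applies from here.
From month 286 a fixed £25.00 at rate r clears £975.57 in 74 more payments. Total: 285 + 74 = 359 months.

359 months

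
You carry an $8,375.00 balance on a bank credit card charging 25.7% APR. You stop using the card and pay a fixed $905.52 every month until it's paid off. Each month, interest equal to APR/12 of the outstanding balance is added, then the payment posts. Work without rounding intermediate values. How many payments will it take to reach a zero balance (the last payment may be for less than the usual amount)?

11 months

Monthly rate r = 25.7%/12 = 2.14167% = 0.0214167.
Recurrence: B ← B·(1+r) − $905.52.
Month 1: interest $179.36; balance after payment $7,648.84.
Month 2: interest $163.81; balance after payment $6,907.14.
Closed form: n = −ln(1 − rB₀/P)/ln(1+r) = −ln(0.80192)/ln(1.02142) ≈ 10.417, so the balance reaches zero during payment 11.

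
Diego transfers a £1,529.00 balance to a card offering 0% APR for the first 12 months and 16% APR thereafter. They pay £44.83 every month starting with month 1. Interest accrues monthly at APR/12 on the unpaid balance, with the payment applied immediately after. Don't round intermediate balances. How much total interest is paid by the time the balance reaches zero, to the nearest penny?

Promo months 1–12 at r₀ = 0%/12 = 0; months 13+ at r₁ = 16%/12 = 0.0133333.
After month 12 (no interest yet): B = £1,529.00 − 12·£44.83 = £991.04.
Then at r₁ with £44.83/mo: n₂ = −ln(1 − r₁·B/P)/ln(1+r₁) ≈ 26.36 → 27 more payments.
Total paid = 38·£44.83 + £16.43 = £1,719.97; interest = £1,719.97 − £1,529.00 = £190.97.

£190.97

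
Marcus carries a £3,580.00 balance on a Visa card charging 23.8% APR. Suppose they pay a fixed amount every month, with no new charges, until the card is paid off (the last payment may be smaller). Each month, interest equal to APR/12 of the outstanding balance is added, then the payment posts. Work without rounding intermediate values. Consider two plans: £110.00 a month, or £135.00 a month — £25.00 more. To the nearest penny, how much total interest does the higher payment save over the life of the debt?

£677.40

Monthly rate r = 23.8%/12 = 1.98333% = 0.0198333.
At £110.00/mo: n = ⌈−ln(1 − rB₀/P)/ln(1+r)⌉ = 53 payments (last £88.47); total interest = total paid − £3,580.00 = £2,228.47.
At £135.00/mo: 39 payments (last £1.07); total interest £1,551.07.
Interest saved = £2,228.47 − £1,551.07 = £677.40.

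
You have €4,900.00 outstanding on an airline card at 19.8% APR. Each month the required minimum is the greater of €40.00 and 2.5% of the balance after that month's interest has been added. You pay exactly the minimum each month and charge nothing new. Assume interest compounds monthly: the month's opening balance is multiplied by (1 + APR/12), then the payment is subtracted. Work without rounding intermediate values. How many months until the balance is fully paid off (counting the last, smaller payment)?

Monthly rate r = 19.8%/12 = 1.65% = 0.0165.
While 2.5% of the post-interest balance exceeds €40.00, each month B ← (B·(1+r))·(1 − 0.025), i.e. B shrinks by the factor (1+r)·0.975 = 0.99109.
This holds for months 1–127. Entering month 128 the balance is €1,571.88; 2.5% of the post-interest balance is now below €40.00, so the flat €40.00 minimum applies from here.
From month 128 a fixed €40.00 at rate r clears €1,571.88 in 64 more payments. Total: 127 + 64 = 191 months.

191 months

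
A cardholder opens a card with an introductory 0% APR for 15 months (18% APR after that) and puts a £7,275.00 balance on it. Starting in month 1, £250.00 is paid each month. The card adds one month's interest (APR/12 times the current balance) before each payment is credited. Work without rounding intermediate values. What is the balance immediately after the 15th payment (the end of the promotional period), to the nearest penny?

Promo months 1–15 at r₀ = 0%/12 = 0; months 16+ at r₁ = 18%/12 = 0.015.
After month 15 (no interest yet): B = £7,275.00 − 15·£250.00 = £3,525.00.

£3,525.00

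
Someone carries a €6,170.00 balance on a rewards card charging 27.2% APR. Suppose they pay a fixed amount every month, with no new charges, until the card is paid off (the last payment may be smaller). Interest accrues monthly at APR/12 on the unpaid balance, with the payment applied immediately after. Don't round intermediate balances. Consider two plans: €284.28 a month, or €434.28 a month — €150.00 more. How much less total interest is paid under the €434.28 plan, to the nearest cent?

€1,057.90

Monthly rate r = 27.2%/12 = 2.26667% = 0.0226667.
At €284.28/mo: n = ⌈−ln(1 − rB₀/P)/ln(1+r)⌉ = 31 payments (last €61.16); total interest = total paid − €6,170.00 = €2,419.56.
At €434.28/mo: 18 payments (last €148.90); total interest €1,361.66.
Interest saved = €2,419.56 − €1,361.66 = €1,057.90.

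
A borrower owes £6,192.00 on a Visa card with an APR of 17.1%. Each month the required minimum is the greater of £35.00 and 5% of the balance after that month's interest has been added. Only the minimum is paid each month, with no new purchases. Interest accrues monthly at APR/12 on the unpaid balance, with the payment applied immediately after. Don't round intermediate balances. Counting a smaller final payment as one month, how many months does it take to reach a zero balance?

83 months

Monthly rate r = 17.1%/12 = 1.425% = 0.01425.
While 5% of the post-interest balance exceeds £35.00, each month B ← (B·(1+r))·(1 − 0.05), i.e. B shrinks by the factor (1+r)·0.95 = 0.96354.
This holds for months 1–60. Entering month 61 the balance is £666.73; 5% of the post-interest balance is now below £35.00, so the flat £35.00 minimum applies from here.
From month 61 a fixed £35.00 at rate r clears £666.73 in 23 more payments. Total: 60 + 23 = 83 months.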